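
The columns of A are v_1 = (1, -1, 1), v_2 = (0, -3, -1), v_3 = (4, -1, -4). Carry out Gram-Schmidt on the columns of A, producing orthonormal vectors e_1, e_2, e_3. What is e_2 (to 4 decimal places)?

e_2 = (-0.2265, -0.7926, -0.5661)

v_1 = (1, -1, 1); ‖v_1‖ = 1.7321, so e_1 = (0.5774, -0.5774, 0.5774).
e_1·v_2 = 0.5774·0 + (-0.5774)·(-3) + 0.5774·(-1) = 1.1547.
u_2 = v_2 − 1.1547·e_1 = (-0.6667, -2.3333, -1.6667).
‖u_2‖ = 2.9439, so e_2 = (-0.2265, -0.7926, -0.5661).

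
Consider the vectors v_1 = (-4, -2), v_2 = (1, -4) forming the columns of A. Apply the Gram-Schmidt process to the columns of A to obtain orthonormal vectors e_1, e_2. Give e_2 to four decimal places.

e_2 = (0.4472, -0.8944)

v_1 = (-4, -2); ‖v_1‖ = 4.4721, so e_1 = (-0.8944, -0.4472).
e_1·v_2 = (-0.8944)·1 + (-0.4472)·(-4) = 0.8944.
u_2 = v_2 − 0.8944·e_1 = (1.8000, -3.6000).
‖u_2‖ = 4.0249, so e_2 = (0.4472, -0.8944).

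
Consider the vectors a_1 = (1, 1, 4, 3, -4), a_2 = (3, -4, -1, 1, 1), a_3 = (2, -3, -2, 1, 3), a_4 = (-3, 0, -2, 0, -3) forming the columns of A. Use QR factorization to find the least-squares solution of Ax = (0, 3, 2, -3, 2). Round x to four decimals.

a_1 = (1, 1, 4, 3, -4); ‖a_1‖ = 6.5574, so e_1 = (0.1525, 0.1525, 0.6100, 0.4575, -0.6100).
e_1·a_2 = 0.1525·3 + 0.1525·(-4) + 0.6100·(-1) + 0.4575·1 + (-0.6100)·1 = -0.9150.
u_2 = a_2 + 0.9150·e_1 = (3.1395, -3.8605, -0.4419, 1.4186, 0.4419).
‖u_2‖ = 5.2118, so e_2 = (0.6024, -0.7407, -0.0848, 0.2722, 0.0848).
e_1·a_3 = 0.1525·2 + 0.1525·(-3) + 0.6100·(-2) + 0.4575·1 + (-0.6100)·3 = -2.7450; e_2·a_3 = 0.6024·2 + (-0.7407)·(-3) + (-0.0848)·(-2) + 0.2722·1 + 0.0848·3 = 4.1230.
u_3 = a_3 + 2.7450·e_1 − 4.1230·e_2 = (-0.0651, 0.4726, 0.0240, 1.1336, 0.9760).
‖u_3‖ = 1.5703, so e_3 = (-0.0414, 0.3010, 0.0153, 0.7219, 0.6216).
e_1·a_4 = 0.1525·(-3) + 0.1525·0 + 0.6100·(-2) + 0.4575·0 + (-0.6100)·(-3) = 0.1525; e_2·a_4 = 0.6024·(-3) + (-0.7407)·0 + (-0.0848)·(-2) + 0.2722·0 + 0.0848·(-3) = -1.8920; e_3·a_4 = (-0.0414)·(-3) + 0.3010·0 + 0.0153·(-2) + 0.7219·0 + 0.6216·(-3) = -1.7709.
u_4 = a_4 − 0.1525·e_1 + 1.8920·e_2 + 1.7709·e_3 = (-1.9569, -0.8917, -2.2264, 1.7236, -1.6458).
‖u_4‖ = 3.9065, so e_4 = (-0.5009, -0.2282, -0.5699, 0.4412, -0.4213).
Qᵀb = (-0.9150, -3.0387, 0.0109, -3.9908).
Back-substitute: x_4 = -3.9908/3.9065 = -1.0216.
x_3 = (0.0109 + 1.7709·(-1.0216))/1.5703 = -1.1452.
x_2 = (-3.0387 − 4.1230·(-1.1452) + 1.8920·(-1.0216))/5.2118 = -0.0480.
x_1 = (-0.9150 + 0.9150·(-0.0480) + 2.7450·(-1.1452) − 0.1525·(-1.0216))/6.5574 = -0.6018.

x = (-0.6018, -0.0480, -1.1452, -1.0216)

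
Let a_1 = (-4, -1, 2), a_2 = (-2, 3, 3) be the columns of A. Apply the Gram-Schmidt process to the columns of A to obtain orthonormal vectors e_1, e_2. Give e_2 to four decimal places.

a_1 = (-4, -1, 2); ‖a_1‖ = 4.5826, so e_1 = (-0.8729, -0.2182, 0.4364).
e_1·a_2 = (-0.8729)·(-2) + (-0.2182)·3 + 0.4364·3 = 2.4004.
u_2 = a_2 − 2.4004·e_1 = (0.0952, 3.5238, 1.9524).
‖u_2‖ = 4.0297, so e_2 = (0.0236, 0.8745, 0.4845).

e_2 = (0.0236, 0.8745, 0.4845)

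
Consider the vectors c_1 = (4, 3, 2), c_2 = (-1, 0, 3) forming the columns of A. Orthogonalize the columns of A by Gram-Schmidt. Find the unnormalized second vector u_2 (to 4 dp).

c_1 = (4, 3, 2); ‖c_1‖ = 5.3852, so e_1 = (0.7428, 0.5571, 0.3714).
e_1·c_2 = 0.7428·(-1) + 0.5571·0 + 0.3714·3 = 0.3714.
u_2 = c_2 − 0.3714·e_1 = (-1.2759, -0.2069, 2.8621).

u_2 = (-1.2759, -0.2069, 2.8621)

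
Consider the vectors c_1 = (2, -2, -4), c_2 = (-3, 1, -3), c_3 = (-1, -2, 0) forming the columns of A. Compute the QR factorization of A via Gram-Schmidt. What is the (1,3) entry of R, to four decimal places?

c_1 = (2, -2, -4); ‖c_1‖ = 4.8990, so q_1 = (0.4082, -0.4082, -0.8165).
r_{13} = q_1·c_3 = 0.4082.

r_{13} = 0.4082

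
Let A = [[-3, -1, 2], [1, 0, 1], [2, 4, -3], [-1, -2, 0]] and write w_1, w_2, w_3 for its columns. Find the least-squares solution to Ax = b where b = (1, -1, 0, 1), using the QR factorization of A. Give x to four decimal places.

x = (-0.6296, -0.1058, -0.5291)

w_1 = (-3, 1, 2, -1); ‖w_1‖ = 3.8730, so e_1 = (-0.7746, 0.2582, 0.5164, -0.2582).
e_1·w_2 = (-0.7746)·(-1) + 0.2582·0 + 0.5164·4 + (-0.2582)·(-2) = 3.3566.
u_2 = w_2 − 3.3566·e_1 = (1.6000, -0.8667, 2.2667, -1.1333).
‖u_2‖ = 3.1198, so e_2 = (0.5128, -0.2778, 0.7265, -0.3633).
e_1·w_3 = (-0.7746)·2 + 0.2582·1 + 0.5164·(-3) + (-0.2582)·0 = -2.8402; e_2·w_3 = 0.5128·2 + (-0.2778)·1 + 0.7265·(-3) + (-0.3633)·0 = -1.4317.
u_3 = w_3 + 2.8402·e_1 + 1.4317·e_2 = (0.5342, 1.3356, -0.4932, -1.2534).
‖u_3‖ = 1.9707, so e_3 = (0.2711, 0.6777, -0.2502, -0.6360).
Qᵀb = (-1.2910, 0.4274, -1.0427).
Back-substitute: x_3 = -1.0427/1.9707 = -0.5291.
x_2 = (0.4274 + 1.4317·(-0.5291))/3.1198 = -0.1058.
x_1 = (-1.2910 − 3.3566·(-0.1058) + 2.8402·(-0.5291))/3.8730 = -0.6296.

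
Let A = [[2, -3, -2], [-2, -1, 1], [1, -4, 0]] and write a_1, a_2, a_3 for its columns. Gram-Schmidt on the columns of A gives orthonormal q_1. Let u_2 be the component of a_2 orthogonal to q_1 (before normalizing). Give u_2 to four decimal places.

u_2 = (-1.2222, -2.7778, -3.1111)

a_1 = (2, -2, 1); ‖a_1‖ = 3.0000, so q_1 = (0.6667, -0.6667, 0.3333).
q_1·a_2 = 0.6667·(-3) + (-0.6667)·(-1) + 0.3333·(-4) = -2.6667.
u_2 = a_2 + 2.6667·q_1 = (-1.2222, -2.7778, -3.1111).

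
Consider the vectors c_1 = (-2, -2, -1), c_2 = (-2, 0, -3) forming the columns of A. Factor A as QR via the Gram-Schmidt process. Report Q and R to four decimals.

Q = [[-0.6667, -0.1617], [-0.6667, 0.5659], [-0.3333, -0.8085]], R = [[3.0000, 2.3333], [0.0000, 2.7487]]

c_1 = (-2, -2, -1); ‖c_1‖ = 3.0000, so e_1 = (-0.6667, -0.6667, -0.3333).
e_1·c_2 = (-0.6667)·(-2) + (-0.6667)·0 + (-0.3333)·(-3) = 2.3333.
u_2 = c_2 − 2.3333·e_1 = (-0.4444, 1.5556, -2.2222).
‖u_2‖ = 2.7487, so e_2 = (-0.1617, 0.5659, -0.8085).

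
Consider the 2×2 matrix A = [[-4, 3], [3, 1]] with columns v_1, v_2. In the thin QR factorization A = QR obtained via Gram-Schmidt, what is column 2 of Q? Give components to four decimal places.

e_2 = (0.6000, 0.8000)

v_1 = (-4, 3); ‖v_1‖ = 5.0000, so e_1 = (-0.8000, 0.6000).
e_1·v_2 = (-0.8000)·3 + 0.6000·1 = -1.8000.
u_2 = v_2 + 1.8000·e_1 = (1.5600, 2.0800).
‖u_2‖ = 2.6000, so e_2 = (0.6000, 0.8000).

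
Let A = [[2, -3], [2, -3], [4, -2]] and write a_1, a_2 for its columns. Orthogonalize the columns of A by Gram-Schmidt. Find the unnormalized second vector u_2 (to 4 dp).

a_1 = (2, 2, 4); ‖a_1‖ = 4.8990, so q_1 = (0.4082, 0.4082, 0.8165).
q_1·a_2 = 0.4082·(-3) + 0.4082·(-3) + 0.8165·(-2) = -4.0825.
u_2 = a_2 + 4.0825·q_1 = (-1.3333, -1.3333, 1.3333).

u_2 = (-1.3333, -1.3333, 1.3333)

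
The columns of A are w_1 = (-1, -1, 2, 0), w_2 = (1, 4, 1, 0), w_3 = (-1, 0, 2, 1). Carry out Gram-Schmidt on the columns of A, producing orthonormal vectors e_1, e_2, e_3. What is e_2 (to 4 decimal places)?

w_1 = (-1, -1, 2, 0); ‖w_1‖ = 2.4495, so e_1 = (-0.4082, -0.4082, 0.8165, 0.0000).
e_1·w_2 = (-0.4082)·1 + (-0.4082)·4 + 0.8165·1 + 0.0000·0 = -1.2247.
u_2 = w_2 + 1.2247·e_1 = (0.5000, 3.5000, 2.0000, 0.0000).
‖u_2‖ = 4.0620, so e_2 = (0.1231, 0.8616, 0.4924, 0.0000).

e_2 = (0.1231, 0.8616, 0.4924, 0.0000)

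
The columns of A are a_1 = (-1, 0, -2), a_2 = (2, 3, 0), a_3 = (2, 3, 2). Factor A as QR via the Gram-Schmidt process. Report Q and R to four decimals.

q_1 = a_1/‖a_1‖ = (-1, 0, -2)/2.2361 = (-0.4472, 0.0000, -0.8944).
r_{12} = q_1·a_2 = -0.8944.
u_2 = a_2 + 0.8944·q_1 = (1.6000, 3.0000, -0.8000).
‖u_2‖ = 3.4928, so q_2 = (0.4581, 0.8589, -0.2290).
r_{13} = q_1·a_3 = -2.6833; r_{23} = q_2·a_3 = 3.0348.
u_3 = a_3 + 2.6833·q_1 − 3.0348·q_2 = (-0.5902, 0.3934, 0.2951).
‖u_3‖ = 0.7682, so q_3 = (-0.7682, 0.5121, 0.3841).

Q = [[-0.4472, 0.4581, -0.7682], [0.0000, 0.8589, 0.5121], [-0.8944, -0.2290, 0.3841]], R = [[2.2361, -0.8944, -2.6833], [0.0000, 3.4928, 3.0348], [0.0000, 0.0000, 0.7682]]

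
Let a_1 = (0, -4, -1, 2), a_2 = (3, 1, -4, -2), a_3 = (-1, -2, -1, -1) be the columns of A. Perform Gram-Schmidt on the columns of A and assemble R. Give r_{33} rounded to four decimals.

a_1 = (0, -4, -1, 2); ‖a_1‖ = 4.5826, so e_1 = (0.0000, -0.8729, -0.2182, 0.4364).
e_1·a_2 = 0.0000·3 + (-0.8729)·1 + (-0.2182)·(-4) + 0.4364·(-2) = -0.8729.
u_2 = a_2 + 0.8729·e_1 = (3.0000, 0.2381, -4.1905, -1.6190).
‖u_2‖ = 5.4072, so e_2 = (0.5548, 0.0440, -0.7750, -0.2994).
e_1·a_3 = 0.0000·(-1) + (-0.8729)·(-2) + (-0.2182)·(-1) + 0.4364·(-1) = 1.5275; e_2·a_3 = 0.5548·(-1) + 0.0440·(-2) + (-0.7750)·(-1) + (-0.2994)·(-1) = 0.4315.
u_3 = a_3 − 1.5275·e_1 − 0.4315·e_2 = (-1.2394, -0.6857, -0.3322, -1.5375).
r_{33} = ‖u_3‖ = 2.1167.

r_{33} = 2.1167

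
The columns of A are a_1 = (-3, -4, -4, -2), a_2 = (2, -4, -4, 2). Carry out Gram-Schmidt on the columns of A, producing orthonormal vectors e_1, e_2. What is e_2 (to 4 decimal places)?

e_2 = (0.6410, -0.3781, -0.3781, 0.5506)

a_1 = (-3, -4, -4, -2); ‖a_1‖ = 6.7082, so e_1 = (-0.4472, -0.5963, -0.5963, -0.2981).
e_1·a_2 = (-0.4472)·2 + (-0.5963)·(-4) + (-0.5963)·(-4) + (-0.2981)·2 = 3.2796.
u_2 = a_2 − 3.2796·e_1 = (3.4667, -2.0444, -2.0444, 2.9778).
‖u_2‖ = 5.4078, so e_2 = (0.6410, -0.3781, -0.3781, 0.5506).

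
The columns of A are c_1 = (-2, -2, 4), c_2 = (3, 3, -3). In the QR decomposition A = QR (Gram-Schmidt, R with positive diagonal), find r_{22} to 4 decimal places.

r_{22} = 1.7321

c_1 = (-2, -2, 4); ‖c_1‖ = 4.8990, so e_1 = (-0.4082, -0.4082, 0.8165).
e_1·c_2 = (-0.4082)·3 + (-0.4082)·3 + 0.8165·(-3) = -4.8990.
u_2 = c_2 + 4.8990·e_1 = (1.0000, 1.0000, 1.0000).
r_{22} = ‖u_2‖ = 1.7321.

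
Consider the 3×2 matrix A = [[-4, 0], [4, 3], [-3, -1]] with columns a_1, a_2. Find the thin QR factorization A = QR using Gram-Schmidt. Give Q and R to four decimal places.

q_1 = a_1/‖a_1‖ = (-4, 4, -3)/6.4031 = (-0.6247, 0.6247, -0.4685).
r_{12} = q_1·a_2 = 2.3426.
u_2 = a_2 − 2.3426·q_1 = (1.4634, 1.5366, 0.0976).
‖u_2‖ = 2.1242, so q_2 = (0.6889, 0.7234, 0.0459).

Q = [[-0.6247, 0.6889], [0.6247, 0.7234], [-0.4685, 0.0459]], R = [[6.4031, 2.3426], [0.0000, 2.1242]]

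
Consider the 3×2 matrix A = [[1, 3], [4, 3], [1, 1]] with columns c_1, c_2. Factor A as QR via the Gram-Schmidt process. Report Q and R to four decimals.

c_1 = (1, 4, 1); ‖c_1‖ = 4.2426, so q_1 = (0.2357, 0.9428, 0.2357).
q_1·c_2 = 0.2357·3 + 0.9428·3 + 0.2357·1 = 3.7712.
u_2 = c_2 − 3.7712·q_1 = (2.1111, -0.5556, 0.1111).
‖u_2‖ = 2.1858, so q_2 = (0.9658, -0.2542, 0.0508).

Q = [[0.2357, 0.9658], [0.9428, -0.2542], [0.2357, 0.0508]], R = [[4.2426, 3.7712], [0.0000, 2.1858]]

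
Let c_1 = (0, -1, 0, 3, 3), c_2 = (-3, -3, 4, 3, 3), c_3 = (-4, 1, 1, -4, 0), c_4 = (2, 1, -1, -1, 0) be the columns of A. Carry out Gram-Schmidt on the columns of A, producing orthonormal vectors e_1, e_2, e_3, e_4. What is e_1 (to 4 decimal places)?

e_1 = (0.0000, -0.2294, 0.0000, 0.6882, 0.6882)

e_1 = c_1/‖c_1‖ = (0, -1, 0, 3, 3)/4.3589 = (0.0000, -0.2294, 0.0000, 0.6882, 0.6882).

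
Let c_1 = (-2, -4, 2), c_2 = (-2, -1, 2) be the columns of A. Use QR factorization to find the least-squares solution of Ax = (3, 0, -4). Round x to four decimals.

x = (0.5833, -2.3333)

c_1 = (-2, -4, 2); ‖c_1‖ = 4.8990, so q_1 = (-0.4082, -0.8165, 0.4082).
q_1·c_2 = (-0.4082)·(-2) + (-0.8165)·(-1) + 0.4082·2 = 2.4495.
u_2 = c_2 − 2.4495·q_1 = (-1.0000, 1.0000, 1.0000).
‖u_2‖ = 1.7321, so q_2 = (-0.5774, 0.5774, 0.5774).
Qᵀb = (-2.8577, -4.0415).
Back-substitute: x_2 = -4.0415/1.7321 = -2.3333.
x_1 = (-2.8577 − 2.4495·(-2.3333))/4.8990 = 0.5833.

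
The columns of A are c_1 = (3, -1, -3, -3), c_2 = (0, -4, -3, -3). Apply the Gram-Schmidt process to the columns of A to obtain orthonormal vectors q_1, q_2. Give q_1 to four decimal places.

q_1 = (0.5669, -0.1890, -0.5669, -0.5669)

c_1 = (3, -1, -3, -3); ‖c_1‖ = 5.2915, so q_1 = (0.5669, -0.1890, -0.5669, -0.5669).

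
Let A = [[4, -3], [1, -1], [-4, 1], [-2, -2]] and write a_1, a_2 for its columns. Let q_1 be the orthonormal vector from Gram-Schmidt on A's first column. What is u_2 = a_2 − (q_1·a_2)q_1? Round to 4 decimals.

a_1 = (4, 1, -4, -2); ‖a_1‖ = 6.0828, so q_1 = (0.6576, 0.1644, -0.6576, -0.3288).
q_1·a_2 = 0.6576·(-3) + 0.1644·(-1) + (-0.6576)·1 + (-0.3288)·(-2) = -2.1372.
u_2 = a_2 + 2.1372·q_1 = (-1.5946, -0.6486, -0.4054, -2.7027).

u_2 = (-1.5946, -0.6486, -0.4054, -2.7027)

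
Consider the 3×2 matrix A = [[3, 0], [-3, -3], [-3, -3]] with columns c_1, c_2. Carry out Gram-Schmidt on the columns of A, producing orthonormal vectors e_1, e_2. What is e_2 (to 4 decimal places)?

e_2 = (-0.8165, -0.4082, -0.4082)

c_1 = (3, -3, -3); ‖c_1‖ = 5.1962, so e_1 = (0.5774, -0.5774, -0.5774).
e_1·c_2 = 0.5774·0 + (-0.5774)·(-3) + (-0.5774)·(-3) = 3.4641.
u_2 = c_2 − 3.4641·e_1 = (-2.0000, -1.0000, -1.0000).
‖u_2‖ = 2.4495, so e_2 = (-0.8165, -0.4082, -0.4082).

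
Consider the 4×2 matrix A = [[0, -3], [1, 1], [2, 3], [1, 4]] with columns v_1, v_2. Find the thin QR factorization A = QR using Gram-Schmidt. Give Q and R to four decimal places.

Q = [[0.0000, -0.7789], [0.4082, -0.2164], [0.8165, -0.1731], [0.4082, 0.5626]], R = [[2.4495, 4.4907], [0.0000, 3.8514]]

v_1 = (0, 1, 2, 1); ‖v_1‖ = 2.4495, so q_1 = (0.0000, 0.4082, 0.8165, 0.4082).
q_1·v_2 = 0.0000·(-3) + 0.4082·1 + 0.8165·3 + 0.4082·4 = 4.4907.
u_2 = v_2 − 4.4907·q_1 = (-3.0000, -0.8333, -0.6667, 2.1667).
‖u_2‖ = 3.8514, so q_2 = (-0.7789, -0.2164, -0.1731, 0.5626).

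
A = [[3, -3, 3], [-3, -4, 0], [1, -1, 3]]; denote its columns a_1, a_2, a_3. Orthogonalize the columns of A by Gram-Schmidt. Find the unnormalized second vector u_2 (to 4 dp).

q_1 = a_1/‖a_1‖ = (3, -3, 1)/4.3589 = (0.6882, -0.6882, 0.2294).
r_{12} = q_1·a_2 = 0.4588.
u_2 = a_2 − 0.4588·q_1 = (-3.3158, -3.6842, -1.1053).

u_2 = (-3.3158, -3.6842, -1.1053)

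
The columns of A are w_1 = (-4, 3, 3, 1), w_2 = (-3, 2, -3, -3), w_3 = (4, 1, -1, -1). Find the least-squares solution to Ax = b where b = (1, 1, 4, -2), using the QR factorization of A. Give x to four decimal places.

q_1 = w_1/‖w_1‖ = (-4, 3, 3, 1)/5.9161 = (-0.6761, 0.5071, 0.5071, 0.1690).
r_{12} = q_1·w_2 = 1.0142.
u_2 = w_2 − 1.0142·q_1 = (-2.3143, 1.4857, -3.5143, -3.1714).
‖u_2‖ = 5.4746, so q_2 = (-0.4227, 0.2714, -0.6419, -0.5793).
r_{13} = q_1·w_3 = -2.8735; r_{23} = q_2·w_3 = -0.1983.
u_3 = w_3 + 2.8735·q_1 + 0.1983·q_2 = (1.9733, 2.5110, 0.3298, -0.6292).
‖u_3‖ = 3.2716, so q_3 = (0.6032, 0.7675, 0.1008, -0.1923).
Qᵀb = (1.5213, -1.5604, 2.1585).
Back-substitute: x_3 = 2.1585/3.2716 = 0.6598.
x_2 = (-1.5604 + 0.1983·0.6598)/5.4746 = -0.2611.
x_1 = (1.5213 − 1.0142·(-0.2611) + 2.8735·0.6598)/5.9161 = 0.6224.

x = (0.6224, -0.2611, 0.6598)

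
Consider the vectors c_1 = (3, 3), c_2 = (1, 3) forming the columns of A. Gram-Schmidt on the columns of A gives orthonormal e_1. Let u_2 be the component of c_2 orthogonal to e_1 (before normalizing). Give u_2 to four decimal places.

c_1 = (3, 3); ‖c_1‖ = 4.2426, so e_1 = (0.7071, 0.7071).
e_1·c_2 = 0.7071·1 + 0.7071·3 = 2.8284.
u_2 = c_2 − 2.8284·e_1 = (-1.0000, 1.0000).

u_2 = (-1.0000, 1.0000)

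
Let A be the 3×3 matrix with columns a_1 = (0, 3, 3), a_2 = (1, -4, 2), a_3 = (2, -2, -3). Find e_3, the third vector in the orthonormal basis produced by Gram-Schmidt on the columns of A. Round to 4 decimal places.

e_3 = (0.9733, 0.1622, -0.1622)

a_1 = (0, 3, 3); ‖a_1‖ = 4.2426, so e_1 = (0.0000, 0.7071, 0.7071).
e_1·a_2 = 0.0000·1 + 0.7071·(-4) + 0.7071·2 = -1.4142.
u_2 = a_2 + 1.4142·e_1 = (1.0000, -3.0000, 3.0000).
‖u_2‖ = 4.3589, so e_2 = (0.2294, -0.6882, 0.6882).
e_1·a_3 = 0.0000·2 + 0.7071·(-2) + 0.7071·(-3) = -3.5355; e_2·a_3 = 0.2294·2 + (-0.6882)·(-2) + 0.6882·(-3) = -0.2294.
u_3 = a_3 + 3.5355·e_1 + 0.2294·e_2 = (2.0526, 0.3421, -0.3421).
‖u_3‖ = 2.1089, so e_3 = (0.9733, 0.1622, -0.1622).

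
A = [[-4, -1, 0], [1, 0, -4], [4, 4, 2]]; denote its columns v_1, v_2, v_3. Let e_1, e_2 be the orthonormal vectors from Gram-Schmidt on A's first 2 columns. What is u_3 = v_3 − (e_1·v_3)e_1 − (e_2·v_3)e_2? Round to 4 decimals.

u_3 = (-1.1429, -3.4286, -0.2857)

e_1 = v_1/‖v_1‖ = (-4, 1, 4)/5.7446 = (-0.6963, 0.1741, 0.6963).
r_{12} = e_1·v_2 = 3.4816.
u_2 = v_2 − 3.4816·e_1 = (1.4242, -0.6061, 1.5758).
‖u_2‖ = 2.2088, so e_2 = (0.6448, -0.2744, 0.7134).
r_{13} = e_1·v_3 = 0.6963; r_{23} = e_2·v_3 = 2.5243.
u_3 = v_3 − 0.6963·e_1 − 2.5243·e_2 = (-1.1429, -3.4286, -0.2857).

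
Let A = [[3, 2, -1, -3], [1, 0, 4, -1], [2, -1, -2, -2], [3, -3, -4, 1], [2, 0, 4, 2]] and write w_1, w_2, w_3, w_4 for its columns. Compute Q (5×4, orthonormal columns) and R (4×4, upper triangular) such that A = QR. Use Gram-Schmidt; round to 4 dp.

Q = [[0.5774, 0.7068, -0.3553, 0.0181], [0.1925, 0.0512, 0.6307, -0.6102], [0.3849, -0.1741, -0.1483, -0.5504], [0.5774, -0.6760, -0.1875, 0.1955], [0.3849, 0.1024, 0.6472, 0.5350]], R = [[5.1962, -0.9623, -1.3472, -1.3472], [0.0000, 3.6158, 2.9603, -2.2945], [0.0000, 0.0000, 6.5132, 1.8389], [0.0000, 0.0000, 0.0000, 2.9222]]

q_1 = w_1/‖w_1‖ = (3, 1, 2, 3, 2)/5.1962 = (0.5774, 0.1925, 0.3849, 0.5774, 0.3849).
r_{12} = q_1·w_2 = -0.9623.
u_2 = w_2 + 0.9623·q_1 = (2.5556, 0.1852, -0.6296, -2.4444, 0.3704).
‖u_2‖ = 3.6158, so q_2 = (0.7068, 0.0512, -0.1741, -0.6760, 0.1024).
r_{13} = q_1·w_3 = -1.3472; r_{23} = q_2·w_3 = 2.9603.
u_3 = w_3 + 1.3472·q_1 − 2.9603·q_2 = (-2.3144, 4.1076, -0.9660, -1.2210, 4.2153).
‖u_3‖ = 6.5132, so q_3 = (-0.3553, 0.6307, -0.1483, -0.1875, 0.6472).
r_{14} = q_1·w_4 = -1.3472; r_{24} = q_2·w_4 = -2.2945; r_{34} = q_3·w_4 = 1.8389.
u_4 = w_4 + 1.3472·q_1 + 2.2945·q_2 − 1.8389·q_3 = (0.0529, -1.7830, -1.6083, 0.5714, 1.5634).
‖u_4‖ = 2.9222, so q_4 = (0.0181, -0.6102, -0.5504, 0.1955, 0.5350).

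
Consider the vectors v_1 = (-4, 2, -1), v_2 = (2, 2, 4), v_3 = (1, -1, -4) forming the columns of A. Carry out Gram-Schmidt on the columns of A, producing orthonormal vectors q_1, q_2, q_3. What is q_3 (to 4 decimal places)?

q_3 = (0.4767, 0.6674, -0.5721)

v_1 = (-4, 2, -1); ‖v_1‖ = 4.5826, so q_1 = (-0.8729, 0.4364, -0.2182).
q_1·v_2 = (-0.8729)·2 + 0.4364·2 + (-0.2182)·4 = -1.7457.
u_2 = v_2 + 1.7457·q_1 = (0.4762, 2.7619, 3.6190).
‖u_2‖ = 4.5774, so q_2 = (0.1040, 0.6034, 0.7906).
q_1·v_3 = (-0.8729)·1 + 0.4364·(-1) + (-0.2182)·(-4) = -0.4364; q_2·v_3 = 0.1040·1 + 0.6034·(-1) + 0.7906·(-4) = -3.6619.
u_3 = v_3 + 0.4364·q_1 + 3.6619·q_2 = (1.0000, 1.4000, -1.2000).
‖u_3‖ = 2.0976, so q_3 = (0.4767, 0.6674, -0.5721).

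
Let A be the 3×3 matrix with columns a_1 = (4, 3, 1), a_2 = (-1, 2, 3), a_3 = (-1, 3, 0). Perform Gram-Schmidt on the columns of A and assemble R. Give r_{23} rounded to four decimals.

a_1 = (4, 3, 1); ‖a_1‖ = 5.0990, so e_1 = (0.7845, 0.5883, 0.1961).
e_1·a_2 = 0.7845·(-1) + 0.5883·2 + 0.1961·3 = 0.9806.
u_2 = a_2 − 0.9806·e_1 = (-1.7692, 1.4231, 2.8077).
‖u_2‖ = 3.6109, so e_2 = (-0.4900, 0.3941, 0.7776).
r_{23} = e_2·a_3 = 1.6723.

r_{23} = 1.6723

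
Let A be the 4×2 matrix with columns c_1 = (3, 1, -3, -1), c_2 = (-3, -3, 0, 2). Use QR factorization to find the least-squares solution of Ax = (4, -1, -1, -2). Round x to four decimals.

x = (0.6967, -0.1475)

c_1 = (3, 1, -3, -1); ‖c_1‖ = 4.4721, so e_1 = (0.6708, 0.2236, -0.6708, -0.2236).
e_1·c_2 = 0.6708·(-3) + 0.2236·(-3) + (-0.6708)·0 + (-0.2236)·2 = -3.1305.
u_2 = c_2 + 3.1305·e_1 = (-0.9000, -2.3000, -2.1000, 1.3000).
‖u_2‖ = 3.4928, so e_2 = (-0.2577, -0.6585, -0.6012, 0.3722).
Qᵀb = (3.5777, -0.5153).
Back-substitute: x_2 = -0.5153/3.4928 = -0.1475.
x_1 = (3.5777 + 3.1305·(-0.1475))/4.4721 = 0.6967.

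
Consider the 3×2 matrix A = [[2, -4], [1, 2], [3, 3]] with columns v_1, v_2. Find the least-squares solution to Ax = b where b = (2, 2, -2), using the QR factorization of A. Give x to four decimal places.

v_1 = (2, 1, 3); ‖v_1‖ = 3.7417, so e_1 = (0.5345, 0.2673, 0.8018).
e_1·v_2 = 0.5345·(-4) + 0.2673·2 + 0.8018·3 = 0.8018.
u_2 = v_2 − 0.8018·e_1 = (-4.4286, 1.7857, 2.3571).
‖u_2‖ = 5.3251, so e_2 = (-0.8316, 0.3353, 0.4426).
Qᵀb = (0.0000, -1.8779).
Back-substitute: x_2 = -1.8779/5.3251 = -0.3526.
x_1 = (0.0000 − 0.8018·(-0.3526))/3.7417 = 0.0756.

x = (0.0756, -0.3526)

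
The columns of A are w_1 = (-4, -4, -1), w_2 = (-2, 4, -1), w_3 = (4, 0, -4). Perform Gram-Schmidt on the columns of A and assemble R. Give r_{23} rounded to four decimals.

w_1 = (-4, -4, -1); ‖w_1‖ = 5.7446, so e_1 = (-0.6963, -0.6963, -0.1741).
e_1·w_2 = (-0.6963)·(-2) + (-0.6963)·4 + (-0.1741)·(-1) = -1.2185.
u_2 = w_2 + 1.2185·e_1 = (-2.8485, 3.1515, -1.2121).
‖u_2‖ = 4.4176, so e_2 = (-0.6448, 0.7134, -0.2744).
r_{23} = e_2·w_3 = -1.4817.

r_{23} = -1.4817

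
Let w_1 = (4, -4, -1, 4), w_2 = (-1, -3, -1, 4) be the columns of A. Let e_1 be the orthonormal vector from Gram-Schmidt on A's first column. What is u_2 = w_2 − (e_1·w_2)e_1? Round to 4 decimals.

u_2 = (-3.0408, -0.9592, -0.4898, 1.9592)

w_1 = (4, -4, -1, 4); ‖w_1‖ = 7.0000, so e_1 = (0.5714, -0.5714, -0.1429, 0.5714).
e_1·w_2 = 0.5714·(-1) + (-0.5714)·(-3) + (-0.1429)·(-1) + 0.5714·4 = 3.5714.
u_2 = w_2 − 3.5714·e_1 = (-3.0408, -0.9592, -0.4898, 1.9592).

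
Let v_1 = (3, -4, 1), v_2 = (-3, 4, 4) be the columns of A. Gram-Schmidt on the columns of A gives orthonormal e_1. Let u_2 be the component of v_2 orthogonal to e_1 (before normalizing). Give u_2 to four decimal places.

u_2 = (-0.5769, 0.7692, 4.8077)

v_1 = (3, -4, 1); ‖v_1‖ = 5.0990, so e_1 = (0.5883, -0.7845, 0.1961).
e_1·v_2 = 0.5883·(-3) + (-0.7845)·4 + 0.1961·4 = -4.1184.
u_2 = v_2 + 4.1184·e_1 = (-0.5769, 0.7692, 4.8077).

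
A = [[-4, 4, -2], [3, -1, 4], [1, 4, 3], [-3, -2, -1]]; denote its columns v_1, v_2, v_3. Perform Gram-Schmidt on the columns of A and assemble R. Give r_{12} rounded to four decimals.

r_{12} = -1.5213

v_1 = (-4, 3, 1, -3); ‖v_1‖ = 5.9161, so e_1 = (-0.6761, 0.5071, 0.1690, -0.5071).
r_{12} = e_1·v_2 = -1.5213.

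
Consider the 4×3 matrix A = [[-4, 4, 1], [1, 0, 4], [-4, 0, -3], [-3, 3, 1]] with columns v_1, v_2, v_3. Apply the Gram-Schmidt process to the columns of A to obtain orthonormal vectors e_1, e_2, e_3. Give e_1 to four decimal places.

e_1 = v_1/‖v_1‖ = (-4, 1, -4, -3)/6.4807 = (-0.6172, 0.1543, -0.6172, -0.4629).

e_1 = (-0.6172, 0.1543, -0.6172, -0.4629)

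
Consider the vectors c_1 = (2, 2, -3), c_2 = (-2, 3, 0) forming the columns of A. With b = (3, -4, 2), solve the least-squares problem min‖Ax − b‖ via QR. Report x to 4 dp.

x = (-0.3134, -1.3364)

q_1 = c_1/‖c_1‖ = (2, 2, -3)/4.1231 = (0.4851, 0.4851, -0.7276).
r_{12} = q_1·c_2 = 0.4851.
u_2 = c_2 − 0.4851·q_1 = (-2.2353, 2.7647, 0.3529).
‖u_2‖ = 3.5728, so q_2 = (-0.6256, 0.7738, 0.0988).
Qᵀb = (-1.9403, -4.7747).
Back-substitute: x_2 = -4.7747/3.5728 = -1.3364.
x_1 = (-1.9403 − 0.4851·(-1.3364))/4.1231 = -0.3134.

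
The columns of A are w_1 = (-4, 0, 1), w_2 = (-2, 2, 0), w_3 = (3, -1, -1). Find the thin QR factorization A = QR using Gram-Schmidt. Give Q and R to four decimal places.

w_1 = (-4, 0, 1); ‖w_1‖ = 4.1231, so q_1 = (-0.9701, 0.0000, 0.2425).
q_1·w_2 = (-0.9701)·(-2) + 0.0000·2 + 0.2425·0 = 1.9403.
u_2 = w_2 − 1.9403·q_1 = (-0.1176, 2.0000, -0.4706).
‖u_2‖ = 2.0580, so q_2 = (-0.0572, 0.9718, -0.2287).
q_1·w_3 = (-0.9701)·3 + 0.0000·(-1) + 0.2425·(-1) = -3.1530; q_2·w_3 = (-0.0572)·3 + 0.9718·(-1) + (-0.2287)·(-1) = -0.9147.
u_3 = w_3 + 3.1530·q_1 + 0.9147·q_2 = (-0.1111, -0.1111, -0.4444).
‖u_3‖ = 0.4714, so q_3 = (-0.2357, -0.2357, -0.9428).

Q = [[-0.9701, -0.0572, -0.2357], [0.0000, 0.9718, -0.2357], [0.2425, -0.2287, -0.9428]], R = [[4.1231, 1.9403, -3.1530], [0.0000, 2.0580, -0.9147], [0.0000, 0.0000, 0.4714]]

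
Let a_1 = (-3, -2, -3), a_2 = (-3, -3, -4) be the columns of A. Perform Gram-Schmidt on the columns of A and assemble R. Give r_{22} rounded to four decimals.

q_1 = a_1/‖a_1‖ = (-3, -2, -3)/4.6904 = (-0.6396, -0.4264, -0.6396).
r_{12} = q_1·a_2 = 5.7564.
u_2 = a_2 − 5.7564·q_1 = (0.6818, -0.5455, -0.3182).
r_{22} = ‖u_2‖ = 0.9293.

r_{22} = 0.9293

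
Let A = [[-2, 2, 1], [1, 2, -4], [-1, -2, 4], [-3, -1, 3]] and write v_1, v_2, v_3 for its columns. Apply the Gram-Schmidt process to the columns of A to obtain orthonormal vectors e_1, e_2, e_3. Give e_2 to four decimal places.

e_1 = v_1/‖v_1‖ = (-2, 1, -1, -3)/3.8730 = (-0.5164, 0.2582, -0.2582, -0.7746).
r_{12} = e_1·v_2 = 0.7746.
u_2 = v_2 − 0.7746·e_1 = (2.4000, 1.8000, -1.8000, -0.4000).
‖u_2‖ = 3.5214, so e_2 = (0.6816, 0.5112, -0.5112, -0.1136).

e_2 = (0.6816, 0.5112, -0.5112, -0.1136)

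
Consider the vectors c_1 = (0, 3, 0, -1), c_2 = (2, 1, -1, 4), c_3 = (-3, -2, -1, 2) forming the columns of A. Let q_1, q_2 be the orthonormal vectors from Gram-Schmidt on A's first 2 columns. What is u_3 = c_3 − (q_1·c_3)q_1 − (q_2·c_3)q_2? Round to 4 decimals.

u_3 = (-3.0183, 0.3881, -0.9909, 1.1644)

c_1 = (0, 3, 0, -1); ‖c_1‖ = 3.1623, so q_1 = (0.0000, 0.9487, 0.0000, -0.3162).
q_1·c_2 = 0.0000·2 + 0.9487·1 + 0.0000·(-1) + (-0.3162)·4 = -0.3162.
u_2 = c_2 + 0.3162·q_1 = (2.0000, 1.3000, -1.0000, 3.9000).
‖u_2‖ = 4.6797, so q_2 = (0.4274, 0.2778, -0.2137, 0.8334).
q_1·c_3 = 0.0000·(-3) + 0.9487·(-2) + 0.0000·(-1) + (-0.3162)·2 = -2.5298; q_2·c_3 = 0.4274·(-3) + 0.2778·(-2) + (-0.2137)·(-1) + 0.8334·2 = 0.0427.
u_3 = c_3 + 2.5298·q_1 − 0.0427·q_2 = (-3.0183, 0.3881, -0.9909, 1.1644).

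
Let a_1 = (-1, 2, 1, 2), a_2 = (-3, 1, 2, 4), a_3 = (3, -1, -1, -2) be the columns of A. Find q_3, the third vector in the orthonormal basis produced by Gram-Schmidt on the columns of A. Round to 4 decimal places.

a_1 = (-1, 2, 1, 2); ‖a_1‖ = 3.1623, so q_1 = (-0.3162, 0.6325, 0.3162, 0.6325).
q_1·a_2 = (-0.3162)·(-3) + 0.6325·1 + 0.3162·2 + 0.6325·4 = 4.7434.
u_2 = a_2 − 4.7434·q_1 = (-1.5000, -2.0000, 0.5000, 1.0000).
‖u_2‖ = 2.7386, so q_2 = (-0.5477, -0.7303, 0.1826, 0.3651).
q_1·a_3 = (-0.3162)·3 + 0.6325·(-1) + 0.3162·(-1) + 0.6325·(-2) = -3.1623; q_2·a_3 = (-0.5477)·3 + (-0.7303)·(-1) + 0.1826·(-1) + 0.3651·(-2) = -1.8257.
u_3 = a_3 + 3.1623·q_1 + 1.8257·q_2 = (1.0000, -0.3333, 0.3333, 0.6667).
‖u_3‖ = 1.2910, so q_3 = (0.7746, -0.2582, 0.2582, 0.5164).

q_3 = (0.7746, -0.2582, 0.2582, 0.5164)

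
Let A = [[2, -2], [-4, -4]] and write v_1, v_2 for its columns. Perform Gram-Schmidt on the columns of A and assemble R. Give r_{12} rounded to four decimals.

r_{12} = 2.6833

q_1 = v_1/‖v_1‖ = (2, -4)/4.4721 = (0.4472, -0.8944).
r_{12} = q_1·v_2 = 2.6833.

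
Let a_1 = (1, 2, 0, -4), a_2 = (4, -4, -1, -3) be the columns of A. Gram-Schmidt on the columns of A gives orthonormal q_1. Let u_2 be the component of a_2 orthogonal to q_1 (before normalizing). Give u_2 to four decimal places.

q_1 = a_1/‖a_1‖ = (1, 2, 0, -4)/4.5826 = (0.2182, 0.4364, 0.0000, -0.8729).
r_{12} = q_1·a_2 = 1.7457.
u_2 = a_2 − 1.7457·q_1 = (3.6190, -4.7619, -1.0000, -1.4762).

u_2 = (3.6190, -4.7619, -1.0000, -1.4762)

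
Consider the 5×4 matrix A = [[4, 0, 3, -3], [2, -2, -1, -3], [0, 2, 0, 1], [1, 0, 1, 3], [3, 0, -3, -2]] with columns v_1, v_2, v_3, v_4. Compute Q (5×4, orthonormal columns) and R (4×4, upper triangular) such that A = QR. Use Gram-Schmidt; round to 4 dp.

Q = [[0.7303, 0.1952, 0.5872, -0.2608], [0.3651, -0.6343, -0.1386, -0.0833], [0.0000, 0.7319, -0.1386, -0.0833], [0.1826, 0.0488, 0.2039, 0.9544], [0.5477, 0.1464, -0.7584, 0.0851]], R = [[5.4772, -0.7303, 0.3651, -3.8341], [0.0000, 2.7325, 0.8295, 1.9030], [0.0000, 0.0000, 4.3793, 0.6443], [0.0000, 0.0000, 0.0000, 3.6419]]

v_1 = (4, 2, 0, 1, 3); ‖v_1‖ = 5.4772, so e_1 = (0.7303, 0.3651, 0.0000, 0.1826, 0.5477).
e_1·v_2 = 0.7303·0 + 0.3651·(-2) + 0.0000·2 + 0.1826·0 + 0.5477·0 = -0.7303.
u_2 = v_2 + 0.7303·e_1 = (0.5333, -1.7333, 2.0000, 0.1333, 0.4000).
‖u_2‖ = 2.7325, so e_2 = (0.1952, -0.6343, 0.7319, 0.0488, 0.1464).
e_1·v_3 = 0.7303·3 + 0.3651·(-1) + 0.0000·0 + 0.1826·1 + 0.5477·(-3) = 0.3651; e_2·v_3 = 0.1952·3 + (-0.6343)·(-1) + 0.7319·0 + 0.0488·1 + 0.1464·(-3) = 0.8295.
u_3 = v_3 − 0.3651·e_1 − 0.8295·e_2 = (2.5714, -0.6071, -0.6071, 0.8929, -3.3214).
‖u_3‖ = 4.3793, so e_3 = (0.5872, -0.1386, -0.1386, 0.2039, -0.7584).
e_1·v_4 = 0.7303·(-3) + 0.3651·(-3) + 0.0000·1 + 0.1826·3 + 0.5477·(-2) = -3.8341; e_2·v_4 = 0.1952·(-3) + (-0.6343)·(-3) + 0.7319·1 + 0.0488·3 + 0.1464·(-2) = 1.9030; e_3·v_4 = 0.5872·(-3) + (-0.1386)·(-3) + (-0.1386)·1 + 0.2039·3 + (-0.7584)·(-2) = 0.6443.
u_4 = v_4 + 3.8341·e_1 − 1.9030·e_2 − 0.6443·e_3 = (-0.9497, -0.3035, -0.3035, 3.4758, 0.3101).
‖u_4‖ = 3.6419, so e_4 = (-0.2608, -0.0833, -0.0833, 0.9544, 0.0851).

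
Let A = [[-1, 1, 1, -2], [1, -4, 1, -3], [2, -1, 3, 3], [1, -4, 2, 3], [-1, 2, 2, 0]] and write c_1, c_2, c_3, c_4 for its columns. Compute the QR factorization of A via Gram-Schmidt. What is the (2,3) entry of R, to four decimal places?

q_1 = c_1/‖c_1‖ = (-1, 1, 2, 1, -1)/2.8284 = (-0.3536, 0.3536, 0.7071, 0.3536, -0.3536).
r_{12} = q_1·c_2 = -4.5962.
u_2 = c_2 + 4.5962·q_1 = (-0.6250, -2.3750, 2.2500, -2.3750, 0.3750).
‖u_2‖ = 4.1079, so q_2 = (-0.1521, -0.5782, 0.5477, -0.5782, 0.0913).
r_{23} = q_2·c_3 = -0.0609.

r_{23} = -0.0609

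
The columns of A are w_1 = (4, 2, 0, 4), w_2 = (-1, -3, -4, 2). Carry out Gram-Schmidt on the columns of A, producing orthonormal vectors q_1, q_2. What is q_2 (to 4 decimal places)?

w_1 = (4, 2, 0, 4); ‖w_1‖ = 6.0000, so q_1 = (0.6667, 0.3333, 0.0000, 0.6667).
q_1·w_2 = 0.6667·(-1) + 0.3333·(-3) + 0.0000·(-4) + 0.6667·2 = -0.3333.
u_2 = w_2 + 0.3333·q_1 = (-0.7778, -2.8889, -4.0000, 2.2222).
‖u_2‖ = 5.4671, so q_2 = (-0.1423, -0.5284, -0.7317, 0.4065).

q_2 = (-0.1423, -0.5284, -0.7317, 0.4065)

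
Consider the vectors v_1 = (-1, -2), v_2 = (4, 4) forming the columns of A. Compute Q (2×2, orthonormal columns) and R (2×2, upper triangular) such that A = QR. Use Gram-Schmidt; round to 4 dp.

q_1 = v_1/‖v_1‖ = (-1, -2)/2.2361 = (-0.4472, -0.8944).
r_{12} = q_1·v_2 = -5.3666.
u_2 = v_2 + 5.3666·q_1 = (1.6000, -0.8000).
‖u_2‖ = 1.7889, so q_2 = (0.8944, -0.4472).

Q = [[-0.4472, 0.8944], [-0.8944, -0.4472]], R = [[2.2361, -5.3666], [0.0000, 1.7889]]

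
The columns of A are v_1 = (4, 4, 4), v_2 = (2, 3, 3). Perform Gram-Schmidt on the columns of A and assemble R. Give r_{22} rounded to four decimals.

r_{22} = 0.8165

v_1 = (4, 4, 4); ‖v_1‖ = 6.9282, so q_1 = (0.5774, 0.5774, 0.5774).
q_1·v_2 = 0.5774·2 + 0.5774·3 + 0.5774·3 = 4.6188.
u_2 = v_2 − 4.6188·q_1 = (-0.6667, 0.3333, 0.3333).
r_{22} = ‖u_2‖ = 0.8165.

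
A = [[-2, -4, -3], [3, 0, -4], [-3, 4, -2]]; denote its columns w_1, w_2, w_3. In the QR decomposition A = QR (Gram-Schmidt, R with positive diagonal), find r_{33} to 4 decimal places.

w_1 = (-2, 3, -3); ‖w_1‖ = 4.6904, so e_1 = (-0.4264, 0.6396, -0.6396).
e_1·w_2 = (-0.4264)·(-4) + 0.6396·0 + (-0.6396)·4 = -0.8528.
u_2 = w_2 + 0.8528·e_1 = (-4.3636, 0.5455, 3.4545).
‖u_2‖ = 5.5922, so e_2 = (-0.7803, 0.0975, 0.6177).
e_1·w_3 = (-0.4264)·(-3) + 0.6396·(-4) + (-0.6396)·(-2) = 0.0000; e_2·w_3 = (-0.7803)·(-3) + 0.0975·(-4) + 0.6177·(-2) = 0.7153.
u_3 = w_3 + 0.0000·e_1 − 0.7153·e_2 = (-2.4419, -4.0698, -2.4419).
r_{33} = ‖u_3‖ = 5.3374.

r_{33} = 5.3374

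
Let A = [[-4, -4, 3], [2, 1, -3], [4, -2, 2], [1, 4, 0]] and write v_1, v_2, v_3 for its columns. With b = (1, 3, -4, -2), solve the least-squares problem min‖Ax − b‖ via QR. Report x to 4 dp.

x = (-0.6103, -0.4768, -1.3255)

v_1 = (-4, 2, 4, 1); ‖v_1‖ = 6.0828, so q_1 = (-0.6576, 0.3288, 0.6576, 0.1644).
q_1·v_2 = (-0.6576)·(-4) + 0.3288·1 + 0.6576·(-2) + 0.1644·4 = 2.3016.
u_2 = v_2 − 2.3016·q_1 = (-2.4865, 0.2432, -3.5135, 3.6216).
‖u_2‖ = 5.6305, so q_2 = (-0.4416, 0.0432, -0.6240, 0.6432).
q_1·v_3 = (-0.6576)·3 + 0.3288·(-3) + 0.6576·2 + 0.1644·0 = -1.6440; q_2·v_3 = (-0.4416)·3 + 0.0432·(-3) + (-0.6240)·2 + 0.6432·0 = -2.7025.
u_3 = v_3 + 1.6440·q_1 + 2.7025·q_2 = (0.7255, -2.3427, 1.3947, 2.0085).
‖u_3‖ = 3.4632, so q_3 = (0.2095, -0.6765, 0.4027, 0.5800).
Qᵀb = (-2.6304, 0.8976, -4.5907).
Back-substitute: x_3 = -4.5907/3.4632 = -1.3255.
x_2 = (0.8976 + 2.7025·(-1.3255))/5.6305 = -0.4768.
x_1 = (-2.6304 − 2.3016·(-0.4768) + 1.6440·(-1.3255))/6.0828 = -0.6103.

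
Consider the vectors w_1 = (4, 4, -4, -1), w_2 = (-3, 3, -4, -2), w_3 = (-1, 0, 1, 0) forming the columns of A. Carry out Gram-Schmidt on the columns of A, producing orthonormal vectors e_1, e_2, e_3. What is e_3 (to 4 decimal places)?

e_3 = (-0.0935, 0.7371, 0.6642, -0.0824)

e_1 = w_1/‖w_1‖ = (4, 4, -4, -1)/7.0000 = (0.5714, 0.5714, -0.5714, -0.1429).
r_{12} = e_1·w_2 = 2.5714.
u_2 = w_2 − 2.5714·e_1 = (-4.4694, 1.5306, -2.5306, -1.6327).
‖u_2‖ = 5.6025, so e_2 = (-0.7978, 0.2732, -0.4517, -0.2914).
r_{13} = e_1·w_3 = -1.1429; r_{23} = e_2·w_3 = 0.3461.
u_3 = w_3 + 1.1429·e_1 − 0.3461·e_2 = (-0.0709, 0.5585, 0.5033, -0.0624).
‖u_3‖ = 0.7577, so e_3 = (-0.0935, 0.7371, 0.6642, -0.0824).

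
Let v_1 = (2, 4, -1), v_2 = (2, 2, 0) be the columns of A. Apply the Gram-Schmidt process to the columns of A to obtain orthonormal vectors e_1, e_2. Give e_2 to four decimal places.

v_1 = (2, 4, -1); ‖v_1‖ = 4.5826, so e_1 = (0.4364, 0.8729, -0.2182).
e_1·v_2 = 0.4364·2 + 0.8729·2 + (-0.2182)·0 = 2.6186.
u_2 = v_2 − 2.6186·e_1 = (0.8571, -0.2857, 0.5714).
‖u_2‖ = 1.0690, so e_2 = (0.8018, -0.2673, 0.5345).

e_2 = (0.8018, -0.2673, 0.5345)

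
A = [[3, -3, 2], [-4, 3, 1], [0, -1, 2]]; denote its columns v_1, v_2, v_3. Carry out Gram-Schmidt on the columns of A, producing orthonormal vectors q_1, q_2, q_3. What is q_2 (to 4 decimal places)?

q_2 = (-0.4116, -0.3087, -0.8575)

v_1 = (3, -4, 0); ‖v_1‖ = 5.0000, so q_1 = (0.6000, -0.8000, 0.0000).
q_1·v_2 = 0.6000·(-3) + (-0.8000)·3 + 0.0000·(-1) = -4.2000.
u_2 = v_2 + 4.2000·q_1 = (-0.4800, -0.3600, -1.0000).
‖u_2‖ = 1.1662, so q_2 = (-0.4116, -0.3087, -0.8575).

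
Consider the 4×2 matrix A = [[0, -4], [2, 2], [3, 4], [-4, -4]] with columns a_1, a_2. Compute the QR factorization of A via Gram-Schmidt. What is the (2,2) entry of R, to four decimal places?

a_1 = (0, 2, 3, -4); ‖a_1‖ = 5.3852, so e_1 = (0.0000, 0.3714, 0.5571, -0.7428).
e_1·a_2 = 0.0000·(-4) + 0.3714·2 + 0.5571·4 + (-0.7428)·(-4) = 5.9423.
u_2 = a_2 − 5.9423·e_1 = (-4.0000, -0.2069, 0.6897, 0.4138).
r_{22} = ‖u_2‖ = 4.0853.

r_{22} = 4.0853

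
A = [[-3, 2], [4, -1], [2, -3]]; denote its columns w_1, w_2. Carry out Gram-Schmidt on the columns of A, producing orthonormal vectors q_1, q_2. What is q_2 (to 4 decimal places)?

w_1 = (-3, 4, 2); ‖w_1‖ = 5.3852, so q_1 = (-0.5571, 0.7428, 0.3714).
q_1·w_2 = (-0.5571)·2 + 0.7428·(-1) + 0.3714·(-3) = -2.9711.
u_2 = w_2 + 2.9711·q_1 = (0.3448, 1.2069, -1.8966).
‖u_2‖ = 2.2743, so q_2 = (0.1516, 0.5307, -0.8339).

q_2 = (0.1516, 0.5307, -0.8339)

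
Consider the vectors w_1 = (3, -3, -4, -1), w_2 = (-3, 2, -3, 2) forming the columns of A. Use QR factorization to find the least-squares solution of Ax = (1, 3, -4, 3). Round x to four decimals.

x = (0.3243, 0.8701)

q_1 = w_1/‖w_1‖ = (3, -3, -4, -1)/5.9161 = (0.5071, -0.5071, -0.6761, -0.1690).
r_{12} = q_1·w_2 = -0.8452.
u_2 = w_2 + 0.8452·q_1 = (-2.5714, 1.5714, -3.5714, 1.8571).
‖u_2‖ = 5.0285, so q_2 = (-0.5114, 0.3125, -0.7102, 0.3693).
Qᵀb = (1.1832, 4.3751).
Back-substitute: x_2 = 4.3751/5.0285 = 0.8701.
x_1 = (1.1832 + 0.8452·0.8701)/5.9161 = 0.3243.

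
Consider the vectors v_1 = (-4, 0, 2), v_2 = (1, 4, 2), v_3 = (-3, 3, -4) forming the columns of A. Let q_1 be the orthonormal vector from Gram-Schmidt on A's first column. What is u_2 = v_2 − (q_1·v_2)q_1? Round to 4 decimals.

u_2 = (1.0000, 4.0000, 2.0000)

q_1 = v_1/‖v_1‖ = (-4, 0, 2)/4.4721 = (-0.8944, 0.0000, 0.4472).
r_{12} = q_1·v_2 = 0.0000.
u_2 = v_2 + 0.0000·q_1 = (1.0000, 4.0000, 2.0000).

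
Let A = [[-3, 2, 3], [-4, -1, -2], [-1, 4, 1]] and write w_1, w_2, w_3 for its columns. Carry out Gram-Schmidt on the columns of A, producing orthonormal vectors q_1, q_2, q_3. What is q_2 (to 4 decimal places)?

w_1 = (-3, -4, -1); ‖w_1‖ = 5.0990, so q_1 = (-0.5883, -0.7845, -0.1961).
q_1·w_2 = (-0.5883)·2 + (-0.7845)·(-1) + (-0.1961)·4 = -1.1767.
u_2 = w_2 + 1.1767·q_1 = (1.3077, -1.9231, 3.7692).
‖u_2‖ = 4.4289, so q_2 = (0.2953, -0.4342, 0.8510).

q_2 = (0.2953, -0.4342, 0.8510)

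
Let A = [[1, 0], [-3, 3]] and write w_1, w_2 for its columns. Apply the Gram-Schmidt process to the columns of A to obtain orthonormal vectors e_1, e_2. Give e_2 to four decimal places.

e_2 = (0.9487, 0.3162)

e_1 = w_1/‖w_1‖ = (1, -3)/3.1623 = (0.3162, -0.9487).
r_{12} = e_1·w_2 = -2.8460.
u_2 = w_2 + 2.8460·e_1 = (0.9000, 0.3000).
‖u_2‖ = 0.9487, so e_2 = (0.9487, 0.3162).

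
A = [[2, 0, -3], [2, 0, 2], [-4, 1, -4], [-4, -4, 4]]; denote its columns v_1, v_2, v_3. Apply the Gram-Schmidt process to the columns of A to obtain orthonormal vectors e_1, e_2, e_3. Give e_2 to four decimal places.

v_1 = (2, 2, -4, -4); ‖v_1‖ = 6.3246, so e_1 = (0.3162, 0.3162, -0.6325, -0.6325).
e_1·v_2 = 0.3162·0 + 0.3162·0 + (-0.6325)·1 + (-0.6325)·(-4) = 1.8974.
u_2 = v_2 − 1.8974·e_1 = (-0.6000, -0.6000, 2.2000, -2.8000).
‖u_2‖ = 3.6606, so e_2 = (-0.1639, -0.1639, 0.6010, -0.7649).

e_2 = (-0.1639, -0.1639, 0.6010, -0.7649)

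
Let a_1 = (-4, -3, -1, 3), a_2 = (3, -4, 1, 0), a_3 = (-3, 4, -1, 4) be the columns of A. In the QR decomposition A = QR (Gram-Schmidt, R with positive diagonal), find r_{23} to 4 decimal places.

a_1 = (-4, -3, -1, 3); ‖a_1‖ = 5.9161, so e_1 = (-0.6761, -0.5071, -0.1690, 0.5071).
e_1·a_2 = (-0.6761)·3 + (-0.5071)·(-4) + (-0.1690)·1 + 0.5071·0 = -0.1690.
u_2 = a_2 + 0.1690·e_1 = (2.8857, -4.0857, 0.9714, 0.0857).
‖u_2‖ = 5.0962, so e_2 = (0.5662, -0.8017, 0.1906, 0.0168).
r_{23} = e_2·a_3 = -5.0289.

r_{23} = -5.0289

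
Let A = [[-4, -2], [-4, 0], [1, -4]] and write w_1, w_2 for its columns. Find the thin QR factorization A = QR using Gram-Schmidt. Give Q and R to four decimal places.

Q = [[-0.6963, -0.3430], [-0.6963, 0.1098], [0.1741, -0.9329]], R = [[5.7446, 0.6963], [0.0000, 4.4176]]

w_1 = (-4, -4, 1); ‖w_1‖ = 5.7446, so e_1 = (-0.6963, -0.6963, 0.1741).
e_1·w_2 = (-0.6963)·(-2) + (-0.6963)·0 + 0.1741·(-4) = 0.6963.
u_2 = w_2 − 0.6963·e_1 = (-1.5152, 0.4848, -4.1212).
‖u_2‖ = 4.4176, so e_2 = (-0.3430, 0.1098, -0.9329).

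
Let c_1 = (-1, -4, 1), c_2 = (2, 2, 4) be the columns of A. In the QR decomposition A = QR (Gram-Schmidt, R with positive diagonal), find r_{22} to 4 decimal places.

c_1 = (-1, -4, 1); ‖c_1‖ = 4.2426, so q_1 = (-0.2357, -0.9428, 0.2357).
q_1·c_2 = (-0.2357)·2 + (-0.9428)·2 + 0.2357·4 = -1.4142.
u_2 = c_2 + 1.4142·q_1 = (1.6667, 0.6667, 4.3333).
r_{22} = ‖u_2‖ = 4.6904.

r_{22} = 4.6904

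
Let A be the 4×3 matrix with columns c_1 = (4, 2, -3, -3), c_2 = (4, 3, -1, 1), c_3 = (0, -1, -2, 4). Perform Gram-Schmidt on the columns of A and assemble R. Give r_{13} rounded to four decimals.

r_{13} = -1.2978

c_1 = (4, 2, -3, -3); ‖c_1‖ = 6.1644, so q_1 = (0.6489, 0.3244, -0.4867, -0.4867).
r_{13} = q_1·c_3 = -1.2978.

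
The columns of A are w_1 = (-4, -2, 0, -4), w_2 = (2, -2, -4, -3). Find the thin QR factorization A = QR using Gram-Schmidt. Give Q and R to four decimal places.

Q = [[-0.6667, 0.5170], [-0.3333, -0.2784], [0.0000, -0.7159], [-0.6667, -0.3778]], R = [[6.0000, 1.3333], [0.0000, 5.5877]]

q_1 = w_1/‖w_1‖ = (-4, -2, 0, -4)/6.0000 = (-0.6667, -0.3333, 0.0000, -0.6667).
r_{12} = q_1·w_2 = 1.3333.
u_2 = w_2 − 1.3333·q_1 = (2.8889, -1.5556, -4.0000, -2.1111).
‖u_2‖ = 5.5877, so q_2 = (0.5170, -0.2784, -0.7159, -0.3778).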